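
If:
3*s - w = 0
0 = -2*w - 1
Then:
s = -1/6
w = -1/2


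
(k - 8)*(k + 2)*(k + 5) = k^3 - k^2 - 46*k - 80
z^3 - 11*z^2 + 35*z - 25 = (z - 5)^2*(z - 1)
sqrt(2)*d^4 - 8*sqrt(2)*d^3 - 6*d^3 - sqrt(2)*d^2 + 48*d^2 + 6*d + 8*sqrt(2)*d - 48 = (d - 8)*(d - 1)*(d - 3*sqrt(2))*(sqrt(2)*d + sqrt(2))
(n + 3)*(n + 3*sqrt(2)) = n^2 + 3*n + 3*sqrt(2)*n + 9*sqrt(2)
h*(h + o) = h^2 + h*o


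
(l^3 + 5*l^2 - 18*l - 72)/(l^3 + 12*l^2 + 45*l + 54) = (l - 4)/(l + 3)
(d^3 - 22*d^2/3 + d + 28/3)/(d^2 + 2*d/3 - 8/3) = (d^2 - 6*d - 7)/(d + 2)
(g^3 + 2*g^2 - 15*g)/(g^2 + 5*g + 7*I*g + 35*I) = g*(g - 3)/(g + 7*I)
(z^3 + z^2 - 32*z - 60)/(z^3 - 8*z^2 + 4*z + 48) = (z + 5)/(z - 4)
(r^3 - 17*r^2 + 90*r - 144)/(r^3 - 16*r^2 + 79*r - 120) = (r - 6)/(r - 5)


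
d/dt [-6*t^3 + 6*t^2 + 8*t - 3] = -18*t^2 + 12*t + 8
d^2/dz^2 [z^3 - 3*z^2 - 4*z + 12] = 6*z - 6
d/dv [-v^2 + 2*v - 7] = 2 - 2*v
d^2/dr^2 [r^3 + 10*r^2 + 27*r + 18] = 6*r + 20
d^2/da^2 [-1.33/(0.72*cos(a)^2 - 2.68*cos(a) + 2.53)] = (2.757888*(1 - cos(a)^2)^2 - 7.699104*cos(a)^3 + 1.240624*cos(a)^2 + 24.41614*cos(a) - 17.017616)/(0.72*cos(a)^2 - 2.68*cos(a) + 2.53)^3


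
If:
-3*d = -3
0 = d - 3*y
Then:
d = 1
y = 1/3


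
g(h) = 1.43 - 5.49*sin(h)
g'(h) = -5.49*cos(h)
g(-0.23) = 2.68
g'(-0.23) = -5.35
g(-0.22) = 2.63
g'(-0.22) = -5.36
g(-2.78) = 3.37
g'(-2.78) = 5.13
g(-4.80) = -4.04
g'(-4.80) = -0.48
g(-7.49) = 6.56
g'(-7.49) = -1.95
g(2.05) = -3.44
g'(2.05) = 2.53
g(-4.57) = -4.00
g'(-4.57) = 0.78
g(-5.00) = -3.83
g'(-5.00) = -1.56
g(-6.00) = -0.10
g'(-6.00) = -5.27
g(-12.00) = -1.52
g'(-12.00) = -4.63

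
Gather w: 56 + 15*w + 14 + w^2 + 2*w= w^2 + 17*w + 70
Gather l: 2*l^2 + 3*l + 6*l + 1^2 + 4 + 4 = 2*l^2 + 9*l + 9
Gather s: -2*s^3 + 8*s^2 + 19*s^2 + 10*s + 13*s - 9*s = -2*s^3 + 27*s^2 + 14*s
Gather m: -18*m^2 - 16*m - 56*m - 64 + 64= -18*m^2 - 72*m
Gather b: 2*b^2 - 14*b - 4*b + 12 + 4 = 2*b^2 - 18*b + 16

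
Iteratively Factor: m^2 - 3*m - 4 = (m - 4)*(m + 1)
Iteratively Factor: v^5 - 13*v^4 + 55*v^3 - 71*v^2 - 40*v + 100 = (v - 5)*(v^4 - 8*v^3 + 15*v^2 + 4*v - 20) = (v - 5)^2*(v^3 - 3*v^2 + 4) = (v - 5)^2*(v - 2)*(v^2 - v - 2) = (v - 5)^2*(v - 2)^2*(v + 1)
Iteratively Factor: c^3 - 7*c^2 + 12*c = (c - 4)*(c^2 - 3*c) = (c - 4)*(c - 3)*(c)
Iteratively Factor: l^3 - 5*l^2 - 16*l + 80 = (l - 5)*(l^2 - 16) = (l - 5)*(l - 4)*(l + 4)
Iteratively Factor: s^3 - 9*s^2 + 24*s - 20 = (s - 2)*(s^2 - 7*s + 10) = (s - 5)*(s - 2)*(s - 2)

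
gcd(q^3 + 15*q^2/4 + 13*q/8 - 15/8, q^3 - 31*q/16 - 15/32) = q + 5/4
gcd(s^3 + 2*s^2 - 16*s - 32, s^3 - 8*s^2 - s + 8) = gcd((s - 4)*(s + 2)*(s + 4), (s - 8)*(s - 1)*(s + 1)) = 1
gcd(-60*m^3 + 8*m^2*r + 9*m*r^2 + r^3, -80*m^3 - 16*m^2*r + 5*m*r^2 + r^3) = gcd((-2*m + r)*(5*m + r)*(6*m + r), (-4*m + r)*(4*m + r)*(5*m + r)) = 5*m + r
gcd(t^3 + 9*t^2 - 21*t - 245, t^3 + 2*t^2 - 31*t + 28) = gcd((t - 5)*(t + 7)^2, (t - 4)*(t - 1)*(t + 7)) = t + 7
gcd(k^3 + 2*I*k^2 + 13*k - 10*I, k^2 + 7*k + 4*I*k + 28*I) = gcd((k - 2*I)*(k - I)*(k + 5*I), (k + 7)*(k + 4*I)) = 1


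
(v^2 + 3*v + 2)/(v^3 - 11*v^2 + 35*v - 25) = (v^2 + 3*v + 2)/(v^3 - 11*v^2 + 35*v - 25)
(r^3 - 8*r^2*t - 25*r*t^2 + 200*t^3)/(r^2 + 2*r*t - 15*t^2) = (r^2 - 13*r*t + 40*t^2)/(r - 3*t)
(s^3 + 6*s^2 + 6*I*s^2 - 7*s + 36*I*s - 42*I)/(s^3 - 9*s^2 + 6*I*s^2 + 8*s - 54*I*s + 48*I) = (s + 7)/(s - 8)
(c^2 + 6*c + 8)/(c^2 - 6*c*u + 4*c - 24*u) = (-c - 2)/(-c + 6*u)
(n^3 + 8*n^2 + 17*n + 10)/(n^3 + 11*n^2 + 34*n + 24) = (n^2 + 7*n + 10)/(n^2 + 10*n + 24)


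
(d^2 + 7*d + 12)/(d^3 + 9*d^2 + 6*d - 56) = (d + 3)/(d^2 + 5*d - 14)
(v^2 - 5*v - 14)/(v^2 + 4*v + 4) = (v - 7)/(v + 2)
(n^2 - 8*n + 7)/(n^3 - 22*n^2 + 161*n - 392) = (n - 1)/(n^2 - 15*n + 56)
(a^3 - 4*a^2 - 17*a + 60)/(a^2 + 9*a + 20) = (a^2 - 8*a + 15)/(a + 5)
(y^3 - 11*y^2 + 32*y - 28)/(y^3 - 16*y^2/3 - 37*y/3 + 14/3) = 3*(y^2 - 4*y + 4)/(3*y^2 + 5*y - 2)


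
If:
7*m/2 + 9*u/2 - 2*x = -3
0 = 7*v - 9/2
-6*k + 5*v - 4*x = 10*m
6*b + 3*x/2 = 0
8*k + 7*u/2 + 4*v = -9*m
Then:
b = -x/4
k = 86*x/381 - 1895/3556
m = 570/889 - 68*x/127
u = 328*x/381 - 148/127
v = 9/14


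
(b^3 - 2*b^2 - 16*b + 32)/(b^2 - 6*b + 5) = (b^3 - 2*b^2 - 16*b + 32)/(b^2 - 6*b + 5)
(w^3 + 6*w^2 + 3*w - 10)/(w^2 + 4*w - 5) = w + 2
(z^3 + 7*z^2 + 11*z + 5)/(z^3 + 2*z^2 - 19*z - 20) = (z + 1)/(z - 4)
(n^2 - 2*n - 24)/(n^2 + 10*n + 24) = (n - 6)/(n + 6)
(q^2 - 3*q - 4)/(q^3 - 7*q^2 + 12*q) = (q + 1)/(q*(q - 3))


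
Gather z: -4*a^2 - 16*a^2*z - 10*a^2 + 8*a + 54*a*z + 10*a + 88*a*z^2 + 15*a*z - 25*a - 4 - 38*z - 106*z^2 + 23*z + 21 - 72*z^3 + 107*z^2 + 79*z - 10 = -14*a^2 - 7*a - 72*z^3 + z^2*(88*a + 1) + z*(-16*a^2 + 69*a + 64) + 7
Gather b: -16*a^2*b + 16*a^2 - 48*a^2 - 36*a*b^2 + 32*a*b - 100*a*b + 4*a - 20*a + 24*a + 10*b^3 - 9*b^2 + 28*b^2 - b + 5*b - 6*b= -32*a^2 + 8*a + 10*b^3 + b^2*(19 - 36*a) + b*(-16*a^2 - 68*a - 2)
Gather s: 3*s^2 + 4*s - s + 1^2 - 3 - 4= 3*s^2 + 3*s - 6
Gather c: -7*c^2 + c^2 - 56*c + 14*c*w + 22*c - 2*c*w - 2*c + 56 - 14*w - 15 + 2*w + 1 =-6*c^2 + c*(12*w - 36) - 12*w + 42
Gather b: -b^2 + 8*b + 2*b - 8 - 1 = -b^2 + 10*b - 9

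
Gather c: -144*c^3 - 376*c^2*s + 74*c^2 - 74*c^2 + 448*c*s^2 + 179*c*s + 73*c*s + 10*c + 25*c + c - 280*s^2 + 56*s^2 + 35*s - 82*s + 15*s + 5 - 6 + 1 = -144*c^3 - 376*c^2*s + c*(448*s^2 + 252*s + 36) - 224*s^2 - 32*s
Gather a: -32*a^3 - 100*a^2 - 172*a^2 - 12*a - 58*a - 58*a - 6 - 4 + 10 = -32*a^3 - 272*a^2 - 128*a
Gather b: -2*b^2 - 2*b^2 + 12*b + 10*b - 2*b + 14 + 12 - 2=-4*b^2 + 20*b + 24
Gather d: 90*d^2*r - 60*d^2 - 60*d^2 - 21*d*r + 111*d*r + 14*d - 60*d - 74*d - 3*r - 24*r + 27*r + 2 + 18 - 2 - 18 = d^2*(90*r - 120) + d*(90*r - 120)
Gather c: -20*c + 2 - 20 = -20*c - 18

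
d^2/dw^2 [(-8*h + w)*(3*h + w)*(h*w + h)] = 2*h*(-5*h + 3*w + 1)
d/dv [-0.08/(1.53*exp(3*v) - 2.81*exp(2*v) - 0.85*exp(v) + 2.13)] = (0.3672*exp(2*v) - 0.4496*exp(v) - 0.068)*exp(v)/(1.53*exp(3*v) - 2.81*exp(2*v) - 0.85*exp(v) + 2.13)^2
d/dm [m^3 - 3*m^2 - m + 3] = 3*m^2 - 6*m - 1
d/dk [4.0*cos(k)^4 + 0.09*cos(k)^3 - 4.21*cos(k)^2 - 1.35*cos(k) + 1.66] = (-16.0*cos(k)^3 - 0.27*cos(k)^2 + 8.42*cos(k) + 1.35)*sin(k)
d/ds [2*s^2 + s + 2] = 4*s + 1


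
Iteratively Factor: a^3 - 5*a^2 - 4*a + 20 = (a + 2)*(a^2 - 7*a + 10) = (a - 5)*(a + 2)*(a - 2)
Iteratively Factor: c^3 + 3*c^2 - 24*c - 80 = (c + 4)*(c^2 - c - 20) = (c + 4)^2*(c - 5)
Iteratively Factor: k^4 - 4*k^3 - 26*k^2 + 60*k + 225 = (k + 3)*(k^3 - 7*k^2 - 5*k + 75) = (k - 5)*(k + 3)*(k^2 - 2*k - 15) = (k - 5)*(k + 3)^2*(k - 5)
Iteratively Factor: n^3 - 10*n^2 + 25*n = (n)*(n^2 - 10*n + 25) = n*(n - 5)*(n - 5)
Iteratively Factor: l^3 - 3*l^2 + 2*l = (l - 2)*(l^2 - l) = l*(l - 2)*(l - 1)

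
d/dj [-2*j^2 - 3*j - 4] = -4*j - 3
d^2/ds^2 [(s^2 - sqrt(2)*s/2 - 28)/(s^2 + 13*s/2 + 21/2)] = 2*(-52*s^3 - 4*sqrt(2)*s^3 - 924*s^2 - 4368*s + 126*sqrt(2)*s - 6230 + 273*sqrt(2))/(8*s^6 + 156*s^5 + 1266*s^4 + 5473*s^3 + 13293*s^2 + 17199*s + 9261)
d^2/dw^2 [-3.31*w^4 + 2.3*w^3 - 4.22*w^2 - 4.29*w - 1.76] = -39.72*w^2 + 13.8*w - 8.44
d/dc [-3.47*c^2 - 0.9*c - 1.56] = -6.94*c - 0.9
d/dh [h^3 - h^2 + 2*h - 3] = 3*h^2 - 2*h + 2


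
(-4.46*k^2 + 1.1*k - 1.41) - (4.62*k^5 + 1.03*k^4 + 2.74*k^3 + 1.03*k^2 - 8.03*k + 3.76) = -4.62*k^5 - 1.03*k^4 - 2.74*k^3 - 5.49*k^2 + 9.13*k - 5.17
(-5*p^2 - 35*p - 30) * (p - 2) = -5*p^3 - 25*p^2 + 40*p + 60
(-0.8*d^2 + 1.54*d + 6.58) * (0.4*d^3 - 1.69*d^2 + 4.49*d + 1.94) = -0.32*d^5 + 1.968*d^4 - 3.5626*d^3 - 5.7576*d^2 + 32.5318*d + 12.7652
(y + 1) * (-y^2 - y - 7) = -y^3 - 2*y^2 - 8*y - 7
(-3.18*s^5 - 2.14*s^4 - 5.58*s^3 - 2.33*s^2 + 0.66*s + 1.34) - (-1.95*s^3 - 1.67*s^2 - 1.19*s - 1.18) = -3.18*s^5 - 2.14*s^4 - 3.63*s^3 - 0.66*s^2 + 1.85*s + 2.52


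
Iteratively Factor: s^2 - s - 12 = (s - 4)*(s + 3)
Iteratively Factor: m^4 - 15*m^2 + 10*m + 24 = (m + 1)*(m^3 - m^2 - 14*m + 24) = (m - 2)*(m + 1)*(m^2 + m - 12) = (m - 2)*(m + 1)*(m + 4)*(m - 3)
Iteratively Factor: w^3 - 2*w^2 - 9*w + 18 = (w + 3)*(w^2 - 5*w + 6) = (w - 3)*(w + 3)*(w - 2)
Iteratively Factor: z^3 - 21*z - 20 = (z + 4)*(z^2 - 4*z - 5) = (z + 1)*(z + 4)*(z - 5)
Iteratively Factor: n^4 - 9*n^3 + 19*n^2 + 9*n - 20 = (n - 5)*(n^3 - 4*n^2 - n + 4) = (n - 5)*(n - 1)*(n^2 - 3*n - 4) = (n - 5)*(n - 4)*(n - 1)*(n + 1)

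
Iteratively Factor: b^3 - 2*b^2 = (b - 2)*(b^2) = b*(b - 2)*(b)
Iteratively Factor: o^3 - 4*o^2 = (o - 4)*(o^2) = o*(o - 4)*(o)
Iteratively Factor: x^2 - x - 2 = (x + 1)*(x - 2)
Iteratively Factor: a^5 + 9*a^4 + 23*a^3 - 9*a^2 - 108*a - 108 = (a + 3)*(a^4 + 6*a^3 + 5*a^2 - 24*a - 36) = (a + 3)^2*(a^3 + 3*a^2 - 4*a - 12) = (a - 2)*(a + 3)^2*(a^2 + 5*a + 6) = (a - 2)*(a + 3)^3*(a + 2)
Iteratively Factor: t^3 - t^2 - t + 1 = (t - 1)*(t^2 - 1) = (t - 1)*(t + 1)*(t - 1)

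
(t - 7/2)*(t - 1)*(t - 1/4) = t^3 - 19*t^2/4 + 37*t/8 - 7/8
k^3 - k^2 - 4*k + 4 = (k - 2)*(k - 1)*(k + 2)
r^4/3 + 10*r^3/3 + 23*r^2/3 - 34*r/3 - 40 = (r/3 + 1)*(r - 2)*(r + 4)*(r + 5)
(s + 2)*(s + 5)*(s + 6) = s^3 + 13*s^2 + 52*s + 60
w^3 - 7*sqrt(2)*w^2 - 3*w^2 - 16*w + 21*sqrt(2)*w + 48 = (w - 3)*(w - 8*sqrt(2))*(w + sqrt(2))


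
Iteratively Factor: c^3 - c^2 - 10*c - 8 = (c + 2)*(c^2 - 3*c - 4) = (c + 1)*(c + 2)*(c - 4)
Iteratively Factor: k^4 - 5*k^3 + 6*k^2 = (k)*(k^3 - 5*k^2 + 6*k) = k^2*(k^2 - 5*k + 6) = k^2*(k - 2)*(k - 3)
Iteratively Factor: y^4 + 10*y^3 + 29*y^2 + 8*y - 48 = (y + 4)*(y^3 + 6*y^2 + 5*y - 12) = (y - 1)*(y + 4)*(y^2 + 7*y + 12) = (y - 1)*(y + 4)^2*(y + 3)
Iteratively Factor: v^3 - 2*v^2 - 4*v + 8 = (v - 2)*(v^2 - 4) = (v - 2)*(v + 2)*(v - 2)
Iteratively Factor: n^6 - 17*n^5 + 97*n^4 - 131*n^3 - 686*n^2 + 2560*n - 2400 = (n - 2)*(n^5 - 15*n^4 + 67*n^3 + 3*n^2 - 680*n + 1200) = (n - 5)*(n - 2)*(n^4 - 10*n^3 + 17*n^2 + 88*n - 240) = (n - 5)*(n - 4)*(n - 2)*(n^3 - 6*n^2 - 7*n + 60) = (n - 5)*(n - 4)^2*(n - 2)*(n^2 - 2*n - 15) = (n - 5)^2*(n - 4)^2*(n - 2)*(n + 3)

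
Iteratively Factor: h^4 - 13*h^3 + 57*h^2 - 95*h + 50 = (h - 5)*(h^3 - 8*h^2 + 17*h - 10) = (h - 5)^2*(h^2 - 3*h + 2) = (h - 5)^2*(h - 1)*(h - 2)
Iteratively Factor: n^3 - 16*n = (n)*(n^2 - 16) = n*(n - 4)*(n + 4)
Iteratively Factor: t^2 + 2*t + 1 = (t + 1)*(t + 1)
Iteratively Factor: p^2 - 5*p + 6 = (p - 3)*(p - 2)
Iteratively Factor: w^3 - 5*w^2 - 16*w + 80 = (w - 5)*(w^2 - 16) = (w - 5)*(w - 4)*(w + 4)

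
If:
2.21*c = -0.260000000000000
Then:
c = -0.12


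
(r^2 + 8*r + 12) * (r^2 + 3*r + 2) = r^4 + 11*r^3 + 38*r^2 + 52*r + 24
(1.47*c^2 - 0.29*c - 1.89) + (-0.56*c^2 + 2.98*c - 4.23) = 0.91*c^2 + 2.69*c - 6.12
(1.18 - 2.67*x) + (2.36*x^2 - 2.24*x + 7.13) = 2.36*x^2 - 4.91*x + 8.31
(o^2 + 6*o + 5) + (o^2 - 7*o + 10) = 2*o^2 - o + 15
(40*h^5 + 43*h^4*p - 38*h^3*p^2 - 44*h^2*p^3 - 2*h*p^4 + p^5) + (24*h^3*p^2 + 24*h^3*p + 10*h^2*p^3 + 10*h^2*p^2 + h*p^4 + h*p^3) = 40*h^5 + 43*h^4*p - 14*h^3*p^2 + 24*h^3*p - 34*h^2*p^3 + 10*h^2*p^2 - h*p^4 + h*p^3 + p^5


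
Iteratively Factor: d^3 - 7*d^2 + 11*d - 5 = (d - 1)*(d^2 - 6*d + 5) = (d - 1)^2*(d - 5)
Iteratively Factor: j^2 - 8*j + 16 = (j - 4)*(j - 4)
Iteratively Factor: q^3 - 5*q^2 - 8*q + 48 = (q - 4)*(q^2 - q - 12) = (q - 4)*(q + 3)*(q - 4)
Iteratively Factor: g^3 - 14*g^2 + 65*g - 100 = (g - 4)*(g^2 - 10*g + 25) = (g - 5)*(g - 4)*(g - 5)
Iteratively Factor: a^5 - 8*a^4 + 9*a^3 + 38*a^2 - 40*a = (a + 2)*(a^4 - 10*a^3 + 29*a^2 - 20*a) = (a - 4)*(a + 2)*(a^3 - 6*a^2 + 5*a) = (a - 4)*(a - 1)*(a + 2)*(a^2 - 5*a) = (a - 5)*(a - 4)*(a - 1)*(a + 2)*(a)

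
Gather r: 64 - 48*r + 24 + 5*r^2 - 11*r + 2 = 5*r^2 - 59*r + 90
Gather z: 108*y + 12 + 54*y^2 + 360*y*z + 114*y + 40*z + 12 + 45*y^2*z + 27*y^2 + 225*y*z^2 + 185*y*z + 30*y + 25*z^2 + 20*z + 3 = 81*y^2 + 252*y + z^2*(225*y + 25) + z*(45*y^2 + 545*y + 60) + 27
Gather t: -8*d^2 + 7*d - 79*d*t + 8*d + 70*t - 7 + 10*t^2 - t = -8*d^2 + 15*d + 10*t^2 + t*(69 - 79*d) - 7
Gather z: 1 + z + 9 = z + 10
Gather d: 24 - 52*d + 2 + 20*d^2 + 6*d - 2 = 20*d^2 - 46*d + 24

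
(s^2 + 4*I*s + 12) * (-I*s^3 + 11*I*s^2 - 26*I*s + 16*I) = -I*s^5 + 4*s^4 + 11*I*s^4 - 44*s^3 - 38*I*s^3 + 104*s^2 + 148*I*s^2 - 64*s - 312*I*s + 192*I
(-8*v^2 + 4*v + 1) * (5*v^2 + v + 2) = -40*v^4 + 12*v^3 - 7*v^2 + 9*v + 2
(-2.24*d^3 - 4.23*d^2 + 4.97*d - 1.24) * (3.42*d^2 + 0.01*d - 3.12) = -7.6608*d^5 - 14.489*d^4 + 23.9439*d^3 + 9.0065*d^2 - 15.5188*d + 3.8688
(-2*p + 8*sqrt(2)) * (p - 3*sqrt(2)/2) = -2*p^2 + 11*sqrt(2)*p - 24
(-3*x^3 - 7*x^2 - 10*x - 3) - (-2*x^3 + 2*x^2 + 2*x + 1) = -x^3 - 9*x^2 - 12*x - 4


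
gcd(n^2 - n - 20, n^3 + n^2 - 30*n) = n - 5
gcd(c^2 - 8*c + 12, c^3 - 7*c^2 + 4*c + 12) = c^2 - 8*c + 12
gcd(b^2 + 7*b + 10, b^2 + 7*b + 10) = b^2 + 7*b + 10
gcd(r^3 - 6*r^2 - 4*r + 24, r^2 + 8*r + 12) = r + 2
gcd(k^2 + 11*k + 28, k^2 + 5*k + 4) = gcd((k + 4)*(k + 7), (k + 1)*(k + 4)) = k + 4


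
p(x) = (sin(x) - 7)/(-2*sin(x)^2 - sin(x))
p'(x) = (4*sin(x)*cos(x) + cos(x))*(sin(x) - 7)/(-2*sin(x)^2 - sin(x))^2 + cos(x)/(-2*sin(x)^2 - sin(x))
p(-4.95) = 2.11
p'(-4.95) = -0.93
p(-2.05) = 11.47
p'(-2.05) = -18.95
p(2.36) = 3.71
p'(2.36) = 6.34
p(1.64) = 2.01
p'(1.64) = 0.26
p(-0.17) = -64.05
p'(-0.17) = -173.49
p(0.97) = 2.83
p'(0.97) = -3.40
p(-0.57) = 176.27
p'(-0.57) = 3999.79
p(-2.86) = -58.96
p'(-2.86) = -58.96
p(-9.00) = -102.33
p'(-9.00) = -847.25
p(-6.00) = 15.43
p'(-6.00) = -74.23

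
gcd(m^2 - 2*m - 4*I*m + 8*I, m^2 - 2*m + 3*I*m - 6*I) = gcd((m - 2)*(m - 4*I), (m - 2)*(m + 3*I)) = m - 2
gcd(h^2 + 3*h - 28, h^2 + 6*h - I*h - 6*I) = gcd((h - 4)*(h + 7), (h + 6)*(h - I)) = 1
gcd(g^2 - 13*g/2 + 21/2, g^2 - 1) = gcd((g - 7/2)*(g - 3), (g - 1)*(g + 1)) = 1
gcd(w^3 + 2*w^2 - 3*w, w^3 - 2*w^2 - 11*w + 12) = w^2 + 2*w - 3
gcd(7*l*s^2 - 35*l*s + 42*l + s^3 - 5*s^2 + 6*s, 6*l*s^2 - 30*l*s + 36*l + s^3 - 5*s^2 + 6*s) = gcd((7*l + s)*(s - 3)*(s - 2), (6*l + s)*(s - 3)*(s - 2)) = s^2 - 5*s + 6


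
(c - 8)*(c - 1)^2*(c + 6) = c^4 - 4*c^3 - 43*c^2 + 94*c - 48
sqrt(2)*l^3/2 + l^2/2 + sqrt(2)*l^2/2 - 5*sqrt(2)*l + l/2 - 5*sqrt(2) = (l - 2*sqrt(2))*(l + 5*sqrt(2)/2)*(sqrt(2)*l/2 + sqrt(2)/2)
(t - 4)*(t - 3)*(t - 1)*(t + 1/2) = t^4 - 15*t^3/2 + 15*t^2 - 5*t/2 - 6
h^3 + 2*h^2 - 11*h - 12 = (h - 3)*(h + 1)*(h + 4)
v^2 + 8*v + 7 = (v + 1)*(v + 7)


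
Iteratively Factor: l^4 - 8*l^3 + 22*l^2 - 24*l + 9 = (l - 1)*(l^3 - 7*l^2 + 15*l - 9) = (l - 3)*(l - 1)*(l^2 - 4*l + 3) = (l - 3)^2*(l - 1)*(l - 1)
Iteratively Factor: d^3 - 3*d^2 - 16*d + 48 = (d + 4)*(d^2 - 7*d + 12) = (d - 3)*(d + 4)*(d - 4)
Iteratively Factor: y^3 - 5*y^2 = (y - 5)*(y^2) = y*(y - 5)*(y)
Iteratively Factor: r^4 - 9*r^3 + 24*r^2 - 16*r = (r - 1)*(r^3 - 8*r^2 + 16*r) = (r - 4)*(r - 1)*(r^2 - 4*r) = (r - 4)^2*(r - 1)*(r)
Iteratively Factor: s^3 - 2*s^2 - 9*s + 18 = (s + 3)*(s^2 - 5*s + 6) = (s - 3)*(s + 3)*(s - 2)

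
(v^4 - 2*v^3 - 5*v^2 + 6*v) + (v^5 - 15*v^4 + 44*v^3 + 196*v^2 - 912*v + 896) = v^5 - 14*v^4 + 42*v^3 + 191*v^2 - 906*v + 896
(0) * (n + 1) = 0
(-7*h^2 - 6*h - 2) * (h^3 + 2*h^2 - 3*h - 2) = -7*h^5 - 20*h^4 + 7*h^3 + 28*h^2 + 18*h + 4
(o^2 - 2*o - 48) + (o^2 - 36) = 2*o^2 - 2*o - 84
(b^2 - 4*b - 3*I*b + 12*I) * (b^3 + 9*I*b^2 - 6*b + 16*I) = b^5 - 4*b^4 + 6*I*b^4 + 21*b^3 - 24*I*b^3 - 84*b^2 + 34*I*b^2 + 48*b - 136*I*b - 192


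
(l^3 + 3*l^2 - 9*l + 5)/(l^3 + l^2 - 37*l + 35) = (l^2 + 4*l - 5)/(l^2 + 2*l - 35)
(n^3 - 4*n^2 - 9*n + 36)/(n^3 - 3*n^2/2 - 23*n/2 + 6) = 2*(n - 3)/(2*n - 1)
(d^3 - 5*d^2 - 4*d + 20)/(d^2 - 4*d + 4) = (d^2 - 3*d - 10)/(d - 2)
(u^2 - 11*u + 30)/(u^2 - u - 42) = (-u^2 + 11*u - 30)/(-u^2 + u + 42)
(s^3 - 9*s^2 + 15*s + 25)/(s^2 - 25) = (s^2 - 4*s - 5)/(s + 5)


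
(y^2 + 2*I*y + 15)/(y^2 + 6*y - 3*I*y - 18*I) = (y + 5*I)/(y + 6)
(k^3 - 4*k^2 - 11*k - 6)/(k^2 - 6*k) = k + 2 + 1/k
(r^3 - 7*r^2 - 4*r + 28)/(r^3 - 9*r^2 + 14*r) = (r + 2)/r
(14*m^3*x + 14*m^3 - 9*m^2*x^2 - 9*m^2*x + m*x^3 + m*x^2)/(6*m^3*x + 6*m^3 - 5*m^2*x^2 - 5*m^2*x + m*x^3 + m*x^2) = (-7*m + x)/(-3*m + x)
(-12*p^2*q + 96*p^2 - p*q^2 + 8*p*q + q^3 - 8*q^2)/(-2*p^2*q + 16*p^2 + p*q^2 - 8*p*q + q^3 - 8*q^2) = (12*p^2 + p*q - q^2)/(2*p^2 - p*q - q^2)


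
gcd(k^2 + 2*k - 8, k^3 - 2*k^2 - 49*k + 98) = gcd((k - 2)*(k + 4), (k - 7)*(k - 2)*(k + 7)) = k - 2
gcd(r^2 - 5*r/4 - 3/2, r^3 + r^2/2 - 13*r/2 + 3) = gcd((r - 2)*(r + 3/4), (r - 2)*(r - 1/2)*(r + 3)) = r - 2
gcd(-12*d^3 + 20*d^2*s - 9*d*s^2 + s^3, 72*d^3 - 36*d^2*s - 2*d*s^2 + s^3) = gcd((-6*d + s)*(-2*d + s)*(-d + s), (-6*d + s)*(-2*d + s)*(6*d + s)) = 12*d^2 - 8*d*s + s^2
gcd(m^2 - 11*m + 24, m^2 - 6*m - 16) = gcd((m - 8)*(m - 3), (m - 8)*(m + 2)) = m - 8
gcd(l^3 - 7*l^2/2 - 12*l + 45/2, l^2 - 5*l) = l - 5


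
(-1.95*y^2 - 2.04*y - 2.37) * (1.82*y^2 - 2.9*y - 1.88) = -3.549*y^4 + 1.9422*y^3 + 5.2686*y^2 + 10.7082*y + 4.4556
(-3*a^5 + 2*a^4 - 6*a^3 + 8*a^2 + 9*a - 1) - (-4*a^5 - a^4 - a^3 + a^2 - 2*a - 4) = a^5 + 3*a^4 - 5*a^3 + 7*a^2 + 11*a + 3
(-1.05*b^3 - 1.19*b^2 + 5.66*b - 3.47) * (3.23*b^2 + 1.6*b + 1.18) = -3.3915*b^5 - 5.5237*b^4 + 15.1388*b^3 - 3.5563*b^2 + 1.1268*b - 4.0946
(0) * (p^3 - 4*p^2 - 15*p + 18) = 0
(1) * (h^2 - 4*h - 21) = h^2 - 4*h - 21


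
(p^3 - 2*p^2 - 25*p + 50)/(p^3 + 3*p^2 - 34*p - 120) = (p^2 - 7*p + 10)/(p^2 - 2*p - 24)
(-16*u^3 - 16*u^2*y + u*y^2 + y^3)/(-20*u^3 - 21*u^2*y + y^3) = (-4*u + y)/(-5*u + y)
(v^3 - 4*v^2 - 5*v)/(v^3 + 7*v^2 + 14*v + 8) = v*(v - 5)/(v^2 + 6*v + 8)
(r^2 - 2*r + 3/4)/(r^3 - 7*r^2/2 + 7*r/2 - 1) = (r - 3/2)/(r^2 - 3*r + 2)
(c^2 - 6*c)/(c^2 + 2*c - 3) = c*(c - 6)/(c^2 + 2*c - 3)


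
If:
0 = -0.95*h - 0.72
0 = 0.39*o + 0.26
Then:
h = -0.76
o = -0.67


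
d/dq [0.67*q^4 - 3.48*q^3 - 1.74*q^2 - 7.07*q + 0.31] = 2.68*q^3 - 10.44*q^2 - 3.48*q - 7.07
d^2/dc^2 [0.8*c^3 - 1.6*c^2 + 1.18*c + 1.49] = 4.8*c - 3.2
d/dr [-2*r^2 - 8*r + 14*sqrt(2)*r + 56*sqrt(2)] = -4*r - 8 + 14*sqrt(2)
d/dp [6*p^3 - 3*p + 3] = 18*p^2 - 3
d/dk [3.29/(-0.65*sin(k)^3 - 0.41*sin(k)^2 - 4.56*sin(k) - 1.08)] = (6.4155*sin(k)^2 + 2.6978*sin(k) + 15.0024)*cos(k)/(0.65*sin(k)^3 + 0.41*sin(k)^2 + 4.56*sin(k) + 1.08)^2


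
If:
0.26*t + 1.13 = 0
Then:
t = -4.35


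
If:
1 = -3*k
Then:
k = -1/3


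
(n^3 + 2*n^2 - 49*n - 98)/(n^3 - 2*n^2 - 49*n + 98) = (n + 2)/(n - 2)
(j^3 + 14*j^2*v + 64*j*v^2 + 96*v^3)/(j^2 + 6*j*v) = j + 8*v + 16*v^2/j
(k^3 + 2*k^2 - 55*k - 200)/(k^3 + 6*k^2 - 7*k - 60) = (k^2 - 3*k - 40)/(k^2 + k - 12)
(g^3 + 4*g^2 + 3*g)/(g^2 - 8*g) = (g^2 + 4*g + 3)/(g - 8)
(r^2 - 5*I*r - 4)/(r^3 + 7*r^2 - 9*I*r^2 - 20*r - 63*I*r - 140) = (r - I)/(r^2 + r*(7 - 5*I) - 35*I)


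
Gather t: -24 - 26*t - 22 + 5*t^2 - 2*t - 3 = 5*t^2 - 28*t - 49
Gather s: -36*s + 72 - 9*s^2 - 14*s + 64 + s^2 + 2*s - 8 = -8*s^2 - 48*s + 128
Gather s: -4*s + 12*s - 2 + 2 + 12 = 8*s + 12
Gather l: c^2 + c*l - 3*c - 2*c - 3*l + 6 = c^2 - 5*c + l*(c - 3) + 6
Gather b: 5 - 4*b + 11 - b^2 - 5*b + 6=-b^2 - 9*b + 22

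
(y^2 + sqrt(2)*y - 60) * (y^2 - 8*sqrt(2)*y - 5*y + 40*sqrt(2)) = y^4 - 7*sqrt(2)*y^3 - 5*y^3 - 76*y^2 + 35*sqrt(2)*y^2 + 380*y + 480*sqrt(2)*y - 2400*sqrt(2)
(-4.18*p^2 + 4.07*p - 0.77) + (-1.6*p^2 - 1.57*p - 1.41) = -5.78*p^2 + 2.5*p - 2.18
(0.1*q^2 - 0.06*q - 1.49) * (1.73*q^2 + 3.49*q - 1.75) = 0.173*q^4 + 0.2452*q^3 - 2.9621*q^2 - 5.0951*q + 2.6075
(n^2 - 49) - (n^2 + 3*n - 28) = -3*n - 21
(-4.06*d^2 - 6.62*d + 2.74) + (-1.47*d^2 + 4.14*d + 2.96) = -5.53*d^2 - 2.48*d + 5.7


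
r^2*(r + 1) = r^3 + r^2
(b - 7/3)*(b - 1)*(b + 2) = b^3 - 4*b^2/3 - 13*b/3 + 14/3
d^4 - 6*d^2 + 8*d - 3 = (d - 1)^3*(d + 3)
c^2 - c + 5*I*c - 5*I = (c - 1)*(c + 5*I)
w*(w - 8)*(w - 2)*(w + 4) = w^4 - 6*w^3 - 24*w^2 + 64*w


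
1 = 1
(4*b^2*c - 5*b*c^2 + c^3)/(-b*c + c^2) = -4*b + c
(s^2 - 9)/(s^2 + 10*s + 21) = (s - 3)/(s + 7)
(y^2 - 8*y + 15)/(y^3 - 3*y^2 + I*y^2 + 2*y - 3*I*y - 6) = (y - 5)/(y^2 + I*y + 2)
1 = 1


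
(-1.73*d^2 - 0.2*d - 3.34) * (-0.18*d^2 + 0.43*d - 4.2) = 0.3114*d^4 - 0.7079*d^3 + 7.7812*d^2 - 0.5962*d + 14.028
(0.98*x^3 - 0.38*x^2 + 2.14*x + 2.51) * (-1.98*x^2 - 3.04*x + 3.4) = -1.9404*x^5 - 2.2268*x^4 + 0.249999999999999*x^3 - 12.7674*x^2 - 0.3544*x + 8.534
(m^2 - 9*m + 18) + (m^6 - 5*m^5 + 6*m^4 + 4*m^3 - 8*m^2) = m^6 - 5*m^5 + 6*m^4 + 4*m^3 - 7*m^2 - 9*m + 18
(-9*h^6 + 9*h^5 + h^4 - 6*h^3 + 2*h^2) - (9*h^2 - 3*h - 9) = -9*h^6 + 9*h^5 + h^4 - 6*h^3 - 7*h^2 + 3*h + 9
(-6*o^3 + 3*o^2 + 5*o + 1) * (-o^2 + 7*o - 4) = 6*o^5 - 45*o^4 + 40*o^3 + 22*o^2 - 13*o - 4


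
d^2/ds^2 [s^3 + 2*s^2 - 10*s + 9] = 6*s + 4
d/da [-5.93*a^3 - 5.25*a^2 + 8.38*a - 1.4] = -17.79*a^2 - 10.5*a + 8.38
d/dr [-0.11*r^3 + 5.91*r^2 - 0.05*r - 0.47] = -0.33*r^2 + 11.82*r - 0.05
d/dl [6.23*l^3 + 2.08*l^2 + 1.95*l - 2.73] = 18.69*l^2 + 4.16*l + 1.95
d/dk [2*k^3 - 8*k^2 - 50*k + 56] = 6*k^2 - 16*k - 50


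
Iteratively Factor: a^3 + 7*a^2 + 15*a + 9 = (a + 3)*(a^2 + 4*a + 3) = (a + 1)*(a + 3)*(a + 3)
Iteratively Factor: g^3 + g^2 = (g)*(g^2 + g) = g^2*(g + 1)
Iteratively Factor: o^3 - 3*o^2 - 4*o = (o)*(o^2 - 3*o - 4) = o*(o - 4)*(o + 1)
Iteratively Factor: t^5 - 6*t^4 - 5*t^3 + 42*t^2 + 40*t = (t + 2)*(t^4 - 8*t^3 + 11*t^2 + 20*t) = (t - 4)*(t + 2)*(t^3 - 4*t^2 - 5*t) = t*(t - 4)*(t + 2)*(t^2 - 4*t - 5) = t*(t - 4)*(t + 1)*(t + 2)*(t - 5)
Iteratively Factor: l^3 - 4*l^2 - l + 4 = (l - 4)*(l^2 - 1) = (l - 4)*(l + 1)*(l - 1)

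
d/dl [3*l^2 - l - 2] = 6*l - 1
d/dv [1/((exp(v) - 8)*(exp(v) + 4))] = 2*(2 - exp(v))*exp(v)/(exp(4*v) - 8*exp(3*v) - 48*exp(2*v) + 256*exp(v) + 1024)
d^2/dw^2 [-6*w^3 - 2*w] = -36*w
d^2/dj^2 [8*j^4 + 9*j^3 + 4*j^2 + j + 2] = 96*j^2 + 54*j + 8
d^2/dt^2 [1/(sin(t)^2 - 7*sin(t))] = (-4*sin(t) + 21 - 43/sin(t) - 42/sin(t)^2 + 98/sin(t)^3)/(sin(t) - 7)^3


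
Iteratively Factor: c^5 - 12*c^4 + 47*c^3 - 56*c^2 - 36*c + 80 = (c - 2)*(c^4 - 10*c^3 + 27*c^2 - 2*c - 40) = (c - 5)*(c - 2)*(c^3 - 5*c^2 + 2*c + 8) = (c - 5)*(c - 2)^2*(c^2 - 3*c - 4) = (c - 5)*(c - 4)*(c - 2)^2*(c + 1)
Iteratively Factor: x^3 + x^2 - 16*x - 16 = (x - 4)*(x^2 + 5*x + 4) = (x - 4)*(x + 1)*(x + 4)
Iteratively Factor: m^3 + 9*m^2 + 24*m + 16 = (m + 1)*(m^2 + 8*m + 16) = (m + 1)*(m + 4)*(m + 4)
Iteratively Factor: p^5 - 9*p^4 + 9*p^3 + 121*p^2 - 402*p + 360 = (p - 5)*(p^4 - 4*p^3 - 11*p^2 + 66*p - 72) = (p - 5)*(p + 4)*(p^3 - 8*p^2 + 21*p - 18) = (p - 5)*(p - 3)*(p + 4)*(p^2 - 5*p + 6) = (p - 5)*(p - 3)^2*(p + 4)*(p - 2)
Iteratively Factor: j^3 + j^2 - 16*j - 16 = (j + 4)*(j^2 - 3*j - 4) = (j + 1)*(j + 4)*(j - 4)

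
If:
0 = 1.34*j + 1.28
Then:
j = -0.96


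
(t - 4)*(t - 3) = t^2 - 7*t + 12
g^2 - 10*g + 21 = (g - 7)*(g - 3)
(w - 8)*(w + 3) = w^2 - 5*w - 24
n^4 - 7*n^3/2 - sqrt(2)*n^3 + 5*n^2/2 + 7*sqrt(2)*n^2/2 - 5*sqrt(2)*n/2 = n*(n - 5/2)*(n - 1)*(n - sqrt(2))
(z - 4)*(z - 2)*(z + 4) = z^3 - 2*z^2 - 16*z + 32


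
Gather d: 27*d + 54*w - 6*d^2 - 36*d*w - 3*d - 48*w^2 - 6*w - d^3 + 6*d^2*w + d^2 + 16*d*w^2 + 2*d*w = -d^3 + d^2*(6*w - 5) + d*(16*w^2 - 34*w + 24) - 48*w^2 + 48*w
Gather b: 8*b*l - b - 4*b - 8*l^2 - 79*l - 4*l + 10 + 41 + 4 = b*(8*l - 5) - 8*l^2 - 83*l + 55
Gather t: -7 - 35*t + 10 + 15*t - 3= -20*t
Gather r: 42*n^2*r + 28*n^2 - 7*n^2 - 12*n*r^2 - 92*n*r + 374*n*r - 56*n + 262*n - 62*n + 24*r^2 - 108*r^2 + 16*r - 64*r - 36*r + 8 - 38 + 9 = 21*n^2 + 144*n + r^2*(-12*n - 84) + r*(42*n^2 + 282*n - 84) - 21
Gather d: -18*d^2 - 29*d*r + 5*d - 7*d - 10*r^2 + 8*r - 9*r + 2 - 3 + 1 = -18*d^2 + d*(-29*r - 2) - 10*r^2 - r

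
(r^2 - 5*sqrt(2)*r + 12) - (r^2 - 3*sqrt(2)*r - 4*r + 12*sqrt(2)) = -2*sqrt(2)*r + 4*r - 12*sqrt(2) + 12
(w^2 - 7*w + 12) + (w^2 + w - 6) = 2*w^2 - 6*w + 6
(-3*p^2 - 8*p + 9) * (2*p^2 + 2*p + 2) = -6*p^4 - 22*p^3 - 4*p^2 + 2*p + 18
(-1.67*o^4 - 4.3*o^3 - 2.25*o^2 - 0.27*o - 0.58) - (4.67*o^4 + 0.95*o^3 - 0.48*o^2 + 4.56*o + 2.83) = -6.34*o^4 - 5.25*o^3 - 1.77*o^2 - 4.83*o - 3.41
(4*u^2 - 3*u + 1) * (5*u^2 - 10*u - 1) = 20*u^4 - 55*u^3 + 31*u^2 - 7*u - 1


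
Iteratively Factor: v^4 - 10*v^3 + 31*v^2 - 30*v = (v - 3)*(v^3 - 7*v^2 + 10*v) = v*(v - 3)*(v^2 - 7*v + 10) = v*(v - 3)*(v - 2)*(v - 5)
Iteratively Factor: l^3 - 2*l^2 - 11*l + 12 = (l - 1)*(l^2 - l - 12) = (l - 1)*(l + 3)*(l - 4)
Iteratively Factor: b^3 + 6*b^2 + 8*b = (b + 2)*(b^2 + 4*b) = b*(b + 2)*(b + 4)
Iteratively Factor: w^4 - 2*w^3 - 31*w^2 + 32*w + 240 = (w - 4)*(w^3 + 2*w^2 - 23*w - 60) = (w - 4)*(w + 3)*(w^2 - w - 20) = (w - 4)*(w + 3)*(w + 4)*(w - 5)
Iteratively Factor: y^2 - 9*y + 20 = (y - 4)*(y - 5)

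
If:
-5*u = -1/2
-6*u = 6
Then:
No Solution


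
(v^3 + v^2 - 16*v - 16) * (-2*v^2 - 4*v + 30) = -2*v^5 - 6*v^4 + 58*v^3 + 126*v^2 - 416*v - 480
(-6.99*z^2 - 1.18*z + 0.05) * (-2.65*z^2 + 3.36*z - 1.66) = 18.5235*z^4 - 20.3594*z^3 + 7.5061*z^2 + 2.1268*z - 0.083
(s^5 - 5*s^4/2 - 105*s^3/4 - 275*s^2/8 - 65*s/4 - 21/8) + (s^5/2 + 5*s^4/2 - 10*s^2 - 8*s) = 3*s^5/2 - 105*s^3/4 - 355*s^2/8 - 97*s/4 - 21/8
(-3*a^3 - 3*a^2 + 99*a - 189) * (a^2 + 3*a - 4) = -3*a^5 - 12*a^4 + 102*a^3 + 120*a^2 - 963*a + 756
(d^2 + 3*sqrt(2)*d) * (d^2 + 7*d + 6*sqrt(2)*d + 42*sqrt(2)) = d^4 + 7*d^3 + 9*sqrt(2)*d^3 + 36*d^2 + 63*sqrt(2)*d^2 + 252*d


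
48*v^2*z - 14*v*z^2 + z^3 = z*(-8*v + z)*(-6*v + z)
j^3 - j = j*(j - 1)*(j + 1)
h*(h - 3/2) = h^2 - 3*h/2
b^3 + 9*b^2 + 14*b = b*(b + 2)*(b + 7)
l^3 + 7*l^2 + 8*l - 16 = (l - 1)*(l + 4)^2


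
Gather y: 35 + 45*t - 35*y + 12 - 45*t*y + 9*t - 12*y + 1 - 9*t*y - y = 54*t + y*(-54*t - 48) + 48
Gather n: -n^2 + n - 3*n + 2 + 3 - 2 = -n^2 - 2*n + 3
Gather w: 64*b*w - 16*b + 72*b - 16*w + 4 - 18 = 56*b + w*(64*b - 16) - 14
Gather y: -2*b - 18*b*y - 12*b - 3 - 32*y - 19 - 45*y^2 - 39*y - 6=-14*b - 45*y^2 + y*(-18*b - 71) - 28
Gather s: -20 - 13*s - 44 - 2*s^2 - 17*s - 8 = -2*s^2 - 30*s - 72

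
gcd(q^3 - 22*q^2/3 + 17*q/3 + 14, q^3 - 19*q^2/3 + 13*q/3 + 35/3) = q^2 - 4*q/3 - 7/3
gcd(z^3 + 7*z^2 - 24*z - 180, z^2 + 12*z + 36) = z^2 + 12*z + 36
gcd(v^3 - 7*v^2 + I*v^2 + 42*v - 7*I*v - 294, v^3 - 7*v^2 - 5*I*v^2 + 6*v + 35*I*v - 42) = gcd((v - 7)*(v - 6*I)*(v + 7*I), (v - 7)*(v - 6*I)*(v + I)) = v^2 + v*(-7 - 6*I) + 42*I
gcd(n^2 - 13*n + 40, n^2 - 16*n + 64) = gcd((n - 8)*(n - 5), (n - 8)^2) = n - 8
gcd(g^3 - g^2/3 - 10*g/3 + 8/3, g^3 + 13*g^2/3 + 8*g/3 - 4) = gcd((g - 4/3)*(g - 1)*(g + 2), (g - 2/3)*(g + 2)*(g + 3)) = g + 2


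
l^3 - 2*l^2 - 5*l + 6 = (l - 3)*(l - 1)*(l + 2)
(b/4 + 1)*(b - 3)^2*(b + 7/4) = b^4/4 - b^3/16 - 37*b^2/8 + 39*b/16 + 63/4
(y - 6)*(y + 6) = y^2 - 36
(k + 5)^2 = k^2 + 10*k + 25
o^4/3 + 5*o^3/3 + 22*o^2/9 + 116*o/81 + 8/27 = (o/3 + 1)*(o + 2/3)^3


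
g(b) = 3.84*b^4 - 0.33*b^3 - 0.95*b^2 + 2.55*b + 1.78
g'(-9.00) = -11257.98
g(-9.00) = 25336.69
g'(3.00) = 402.66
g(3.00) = 303.01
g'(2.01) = 119.46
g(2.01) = 63.07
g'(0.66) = 5.28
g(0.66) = 3.68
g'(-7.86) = -7502.30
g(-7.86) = 14739.49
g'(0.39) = 2.57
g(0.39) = 2.70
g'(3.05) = 423.35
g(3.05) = 323.66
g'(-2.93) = -386.74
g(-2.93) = 277.46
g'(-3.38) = -595.46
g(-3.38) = 496.24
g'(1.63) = 63.34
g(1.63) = 29.09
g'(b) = 15.36*b^3 - 0.99*b^2 - 1.9*b + 2.55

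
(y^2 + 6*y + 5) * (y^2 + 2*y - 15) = y^4 + 8*y^3 + 2*y^2 - 80*y - 75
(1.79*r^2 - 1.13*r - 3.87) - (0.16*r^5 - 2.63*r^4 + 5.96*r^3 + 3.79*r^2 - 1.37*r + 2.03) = -0.16*r^5 + 2.63*r^4 - 5.96*r^3 - 2.0*r^2 + 0.24*r - 5.9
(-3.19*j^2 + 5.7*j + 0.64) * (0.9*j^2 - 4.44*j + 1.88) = -2.871*j^4 + 19.2936*j^3 - 30.7292*j^2 + 7.8744*j + 1.2032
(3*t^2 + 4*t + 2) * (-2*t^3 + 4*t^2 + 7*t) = -6*t^5 + 4*t^4 + 33*t^3 + 36*t^2 + 14*t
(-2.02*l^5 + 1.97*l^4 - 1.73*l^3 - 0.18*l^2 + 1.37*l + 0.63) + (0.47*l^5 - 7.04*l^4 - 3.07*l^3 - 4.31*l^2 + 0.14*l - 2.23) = -1.55*l^5 - 5.07*l^4 - 4.8*l^3 - 4.49*l^2 + 1.51*l - 1.6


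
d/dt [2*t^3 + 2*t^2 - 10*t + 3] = 6*t^2 + 4*t - 10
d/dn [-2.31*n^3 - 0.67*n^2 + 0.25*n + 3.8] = -6.93*n^2 - 1.34*n + 0.25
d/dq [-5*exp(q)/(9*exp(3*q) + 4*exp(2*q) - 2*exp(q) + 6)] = (90*exp(3*q) + 20*exp(2*q) - 30)*exp(q)/(81*exp(6*q) + 72*exp(5*q) - 20*exp(4*q) + 92*exp(3*q) + 52*exp(2*q) - 24*exp(q) + 36)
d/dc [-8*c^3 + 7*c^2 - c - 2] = -24*c^2 + 14*c - 1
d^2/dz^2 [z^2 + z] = 2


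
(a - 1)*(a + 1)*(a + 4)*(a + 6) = a^4 + 10*a^3 + 23*a^2 - 10*a - 24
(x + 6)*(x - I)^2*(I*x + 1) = I*x^4 + 3*x^3 + 6*I*x^3 + 18*x^2 - 3*I*x^2 - x - 18*I*x - 6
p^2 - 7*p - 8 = (p - 8)*(p + 1)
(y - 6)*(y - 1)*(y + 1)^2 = y^4 - 5*y^3 - 7*y^2 + 5*y + 6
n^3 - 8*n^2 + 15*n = n*(n - 5)*(n - 3)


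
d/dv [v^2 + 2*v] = 2*v + 2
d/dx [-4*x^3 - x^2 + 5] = 2*x*(-6*x - 1)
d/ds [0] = 0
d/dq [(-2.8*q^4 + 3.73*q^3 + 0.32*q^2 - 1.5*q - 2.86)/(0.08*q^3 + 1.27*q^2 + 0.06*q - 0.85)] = (-0.224*q^6 - 7.112*q^5 + 4.2075*q^4 + 10.2076*q^3 - 6.9009*q^2 + 6.7204*q + 1.4466)/(0.0064*q^6 + 0.2032*q^5 + 1.6225*q^4 + 0.0164*q^3 - 2.1554*q^2 - 0.102*q + 0.7225)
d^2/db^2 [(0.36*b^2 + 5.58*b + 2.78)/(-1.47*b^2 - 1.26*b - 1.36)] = (-22.78206*b^3 - 31.72554*b^2 + 36.03852*b + 20.08056)/(3.176523*b^6 + 8.168202*b^5 + 15.817788*b^4 + 17.114328*b^3 + 14.634144*b^2 + 6.991488*b + 2.515456)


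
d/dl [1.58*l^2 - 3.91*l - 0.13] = 3.16*l - 3.91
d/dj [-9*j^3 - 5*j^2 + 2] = j*(-27*j - 10)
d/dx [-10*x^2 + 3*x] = 3 - 20*x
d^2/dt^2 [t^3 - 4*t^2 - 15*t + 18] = 6*t - 8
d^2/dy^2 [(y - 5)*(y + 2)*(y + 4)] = 6*y + 2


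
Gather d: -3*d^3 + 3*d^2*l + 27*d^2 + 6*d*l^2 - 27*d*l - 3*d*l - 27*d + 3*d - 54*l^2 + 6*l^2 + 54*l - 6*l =-3*d^3 + d^2*(3*l + 27) + d*(6*l^2 - 30*l - 24) - 48*l^2 + 48*l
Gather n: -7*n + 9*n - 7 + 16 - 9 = 2*n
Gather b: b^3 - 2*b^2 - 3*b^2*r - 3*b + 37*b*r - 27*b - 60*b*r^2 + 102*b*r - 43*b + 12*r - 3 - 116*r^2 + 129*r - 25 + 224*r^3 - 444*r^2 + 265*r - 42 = b^3 + b^2*(-3*r - 2) + b*(-60*r^2 + 139*r - 73) + 224*r^3 - 560*r^2 + 406*r - 70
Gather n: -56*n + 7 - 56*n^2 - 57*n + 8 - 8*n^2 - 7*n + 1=-64*n^2 - 120*n + 16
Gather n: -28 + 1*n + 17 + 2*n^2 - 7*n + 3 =2*n^2 - 6*n - 8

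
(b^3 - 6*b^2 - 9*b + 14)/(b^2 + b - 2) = b - 7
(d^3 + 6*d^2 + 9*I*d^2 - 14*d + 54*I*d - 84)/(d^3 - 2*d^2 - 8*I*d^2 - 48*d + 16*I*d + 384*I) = (d^2 + 9*I*d - 14)/(d^2 - 8*d*(1 + I) + 64*I)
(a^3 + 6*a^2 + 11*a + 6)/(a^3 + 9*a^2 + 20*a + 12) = (a + 3)/(a + 6)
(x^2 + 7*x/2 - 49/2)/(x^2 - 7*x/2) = (x + 7)/x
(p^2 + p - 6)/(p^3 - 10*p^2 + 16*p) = (p + 3)/(p*(p - 8))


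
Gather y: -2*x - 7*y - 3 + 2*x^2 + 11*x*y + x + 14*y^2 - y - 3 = 2*x^2 - x + 14*y^2 + y*(11*x - 8) - 6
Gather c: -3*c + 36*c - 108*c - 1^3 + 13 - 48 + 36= -75*c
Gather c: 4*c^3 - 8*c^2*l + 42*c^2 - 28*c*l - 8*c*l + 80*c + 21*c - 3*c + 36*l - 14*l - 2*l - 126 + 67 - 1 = 4*c^3 + c^2*(42 - 8*l) + c*(98 - 36*l) + 20*l - 60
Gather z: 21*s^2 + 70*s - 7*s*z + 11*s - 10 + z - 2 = 21*s^2 + 81*s + z*(1 - 7*s) - 12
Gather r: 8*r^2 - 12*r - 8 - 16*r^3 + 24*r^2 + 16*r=-16*r^3 + 32*r^2 + 4*r - 8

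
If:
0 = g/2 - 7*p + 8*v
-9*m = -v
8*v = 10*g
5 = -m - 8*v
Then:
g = -36/73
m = -5/73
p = -54/73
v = -45/73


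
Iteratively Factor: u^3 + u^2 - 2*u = (u + 2)*(u^2 - u) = u*(u + 2)*(u - 1)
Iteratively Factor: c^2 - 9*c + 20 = (c - 5)*(c - 4)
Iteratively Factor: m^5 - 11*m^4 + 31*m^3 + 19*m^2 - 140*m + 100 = (m + 2)*(m^4 - 13*m^3 + 57*m^2 - 95*m + 50) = (m - 1)*(m + 2)*(m^3 - 12*m^2 + 45*m - 50) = (m - 5)*(m - 1)*(m + 2)*(m^2 - 7*m + 10) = (m - 5)*(m - 2)*(m - 1)*(m + 2)*(m - 5)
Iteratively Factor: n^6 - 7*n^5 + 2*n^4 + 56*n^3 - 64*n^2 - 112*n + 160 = (n - 2)*(n^5 - 5*n^4 - 8*n^3 + 40*n^2 + 16*n - 80) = (n - 2)*(n + 2)*(n^4 - 7*n^3 + 6*n^2 + 28*n - 40) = (n - 5)*(n - 2)*(n + 2)*(n^3 - 2*n^2 - 4*n + 8) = (n - 5)*(n - 2)^2*(n + 2)*(n^2 - 4) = (n - 5)*(n - 2)^3*(n + 2)*(n + 2)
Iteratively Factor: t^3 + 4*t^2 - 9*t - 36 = (t - 3)*(t^2 + 7*t + 12) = (t - 3)*(t + 3)*(t + 4)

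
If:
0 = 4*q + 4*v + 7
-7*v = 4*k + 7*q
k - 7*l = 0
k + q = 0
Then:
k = 49/16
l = 7/16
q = -49/16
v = 21/16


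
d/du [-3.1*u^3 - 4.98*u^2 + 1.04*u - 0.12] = -9.3*u^2 - 9.96*u + 1.04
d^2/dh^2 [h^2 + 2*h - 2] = 2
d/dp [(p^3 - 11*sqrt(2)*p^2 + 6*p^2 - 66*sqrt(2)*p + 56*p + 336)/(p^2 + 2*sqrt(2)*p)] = (p^4 + 4*sqrt(2)*p^3 - 100*p^2 + 78*sqrt(2)*p^2 - 672*p - 672*sqrt(2))/(p^2*(p^2 + 4*sqrt(2)*p + 8))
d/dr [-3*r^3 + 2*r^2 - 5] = r*(4 - 9*r)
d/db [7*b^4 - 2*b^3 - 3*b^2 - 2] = 2*b*(14*b^2 - 3*b - 3)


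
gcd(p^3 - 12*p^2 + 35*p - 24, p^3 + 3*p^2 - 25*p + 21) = p^2 - 4*p + 3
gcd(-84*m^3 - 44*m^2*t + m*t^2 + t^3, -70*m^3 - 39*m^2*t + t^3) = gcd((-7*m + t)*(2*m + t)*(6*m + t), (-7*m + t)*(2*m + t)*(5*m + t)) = -14*m^2 - 5*m*t + t^2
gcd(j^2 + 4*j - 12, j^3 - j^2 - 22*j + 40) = j - 2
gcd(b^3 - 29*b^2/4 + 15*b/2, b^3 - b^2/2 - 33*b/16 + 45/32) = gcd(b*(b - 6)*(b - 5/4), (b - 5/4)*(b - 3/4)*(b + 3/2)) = b - 5/4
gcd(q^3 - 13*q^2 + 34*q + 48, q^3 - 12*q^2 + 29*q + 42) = q^2 - 5*q - 6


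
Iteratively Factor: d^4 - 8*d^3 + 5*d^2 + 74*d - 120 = (d - 2)*(d^3 - 6*d^2 - 7*d + 60) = (d - 4)*(d - 2)*(d^2 - 2*d - 15) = (d - 4)*(d - 2)*(d + 3)*(d - 5)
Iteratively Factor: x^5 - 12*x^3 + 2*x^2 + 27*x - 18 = (x - 3)*(x^4 + 3*x^3 - 3*x^2 - 7*x + 6) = (x - 3)*(x - 1)*(x^3 + 4*x^2 + x - 6) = (x - 3)*(x - 1)^2*(x^2 + 5*x + 6) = (x - 3)*(x - 1)^2*(x + 2)*(x + 3)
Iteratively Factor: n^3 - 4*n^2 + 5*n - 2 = (n - 2)*(n^2 - 2*n + 1) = (n - 2)*(n - 1)*(n - 1)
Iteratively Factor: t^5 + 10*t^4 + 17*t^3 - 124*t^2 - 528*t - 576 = (t + 3)*(t^4 + 7*t^3 - 4*t^2 - 112*t - 192) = (t - 4)*(t + 3)*(t^3 + 11*t^2 + 40*t + 48) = (t - 4)*(t + 3)*(t + 4)*(t^2 + 7*t + 12) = (t - 4)*(t + 3)*(t + 4)^2*(t + 3)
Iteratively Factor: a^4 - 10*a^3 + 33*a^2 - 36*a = (a - 3)*(a^3 - 7*a^2 + 12*a) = (a - 4)*(a - 3)*(a^2 - 3*a) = (a - 4)*(a - 3)^2*(a)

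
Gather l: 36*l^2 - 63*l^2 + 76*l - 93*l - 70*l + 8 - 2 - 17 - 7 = -27*l^2 - 87*l - 18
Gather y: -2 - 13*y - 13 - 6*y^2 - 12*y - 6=-6*y^2 - 25*y - 21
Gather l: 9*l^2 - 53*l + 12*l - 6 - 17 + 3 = 9*l^2 - 41*l - 20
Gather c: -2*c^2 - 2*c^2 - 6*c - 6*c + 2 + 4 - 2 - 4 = -4*c^2 - 12*c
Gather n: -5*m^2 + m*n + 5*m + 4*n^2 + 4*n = -5*m^2 + 5*m + 4*n^2 + n*(m + 4)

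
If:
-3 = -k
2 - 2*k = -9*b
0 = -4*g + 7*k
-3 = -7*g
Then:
No Solution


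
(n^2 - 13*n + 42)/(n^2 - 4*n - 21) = (n - 6)/(n + 3)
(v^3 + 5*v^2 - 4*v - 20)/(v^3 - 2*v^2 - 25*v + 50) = (v + 2)/(v - 5)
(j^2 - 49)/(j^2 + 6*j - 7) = (j - 7)/(j - 1)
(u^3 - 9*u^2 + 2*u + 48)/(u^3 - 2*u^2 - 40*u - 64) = (u - 3)/(u + 4)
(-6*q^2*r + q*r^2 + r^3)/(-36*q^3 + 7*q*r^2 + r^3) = r/(6*q + r)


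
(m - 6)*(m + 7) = m^2 + m - 42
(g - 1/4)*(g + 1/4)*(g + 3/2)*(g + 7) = g^4 + 17*g^3/2 + 167*g^2/16 - 17*g/32 - 21/32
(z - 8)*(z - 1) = z^2 - 9*z + 8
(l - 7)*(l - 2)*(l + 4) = l^3 - 5*l^2 - 22*l + 56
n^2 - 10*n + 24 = (n - 6)*(n - 4)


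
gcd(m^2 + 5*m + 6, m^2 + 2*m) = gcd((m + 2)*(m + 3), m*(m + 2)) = m + 2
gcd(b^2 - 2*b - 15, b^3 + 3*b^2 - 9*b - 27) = b + 3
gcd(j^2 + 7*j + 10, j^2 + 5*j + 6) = j + 2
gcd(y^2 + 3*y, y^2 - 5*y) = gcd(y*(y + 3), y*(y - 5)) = y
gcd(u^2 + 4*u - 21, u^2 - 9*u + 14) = 1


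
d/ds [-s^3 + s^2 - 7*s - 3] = -3*s^2 + 2*s - 7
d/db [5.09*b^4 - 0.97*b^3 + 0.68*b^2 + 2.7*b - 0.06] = 20.36*b^3 - 2.91*b^2 + 1.36*b + 2.7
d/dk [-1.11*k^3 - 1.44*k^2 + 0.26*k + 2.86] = -3.33*k^2 - 2.88*k + 0.26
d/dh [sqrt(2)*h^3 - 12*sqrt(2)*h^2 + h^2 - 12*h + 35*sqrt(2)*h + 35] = 3*sqrt(2)*h^2 - 24*sqrt(2)*h + 2*h - 12 + 35*sqrt(2)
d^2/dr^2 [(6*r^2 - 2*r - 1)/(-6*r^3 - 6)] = (-2*r^6 + 2*r^5 + 2*r^4 + 14*r^3 - 4*r^2 - r - 2)/(r^9 + 3*r^6 + 3*r^3 + 1)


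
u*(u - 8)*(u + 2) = u^3 - 6*u^2 - 16*u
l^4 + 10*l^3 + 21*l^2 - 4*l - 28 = (l - 1)*(l + 2)^2*(l + 7)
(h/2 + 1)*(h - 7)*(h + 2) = h^3/2 - 3*h^2/2 - 12*h - 14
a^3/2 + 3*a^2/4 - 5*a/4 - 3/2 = (a/2 + 1/2)*(a - 3/2)*(a + 2)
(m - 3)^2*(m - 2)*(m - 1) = m^4 - 9*m^3 + 29*m^2 - 39*m + 18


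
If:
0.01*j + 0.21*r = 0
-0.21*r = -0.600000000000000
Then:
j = -60.00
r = 2.86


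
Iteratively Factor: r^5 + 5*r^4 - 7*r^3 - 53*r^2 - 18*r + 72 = (r - 1)*(r^4 + 6*r^3 - r^2 - 54*r - 72) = (r - 3)*(r - 1)*(r^3 + 9*r^2 + 26*r + 24) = (r - 3)*(r - 1)*(r + 3)*(r^2 + 6*r + 8) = (r - 3)*(r - 1)*(r + 3)*(r + 4)*(r + 2)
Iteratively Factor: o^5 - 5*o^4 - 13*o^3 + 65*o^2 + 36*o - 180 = (o - 3)*(o^4 - 2*o^3 - 19*o^2 + 8*o + 60) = (o - 3)*(o + 2)*(o^3 - 4*o^2 - 11*o + 30) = (o - 3)*(o + 2)*(o + 3)*(o^2 - 7*o + 10) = (o - 5)*(o - 3)*(o + 2)*(o + 3)*(o - 2)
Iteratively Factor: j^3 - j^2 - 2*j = (j)*(j^2 - j - 2) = j*(j - 2)*(j + 1)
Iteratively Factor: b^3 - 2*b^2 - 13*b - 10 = (b + 2)*(b^2 - 4*b - 5) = (b + 1)*(b + 2)*(b - 5)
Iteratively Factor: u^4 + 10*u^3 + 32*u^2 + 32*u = (u + 4)*(u^3 + 6*u^2 + 8*u) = (u + 4)^2*(u^2 + 2*u) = u*(u + 4)^2*(u + 2)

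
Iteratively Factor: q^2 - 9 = (q + 3)*(q - 3)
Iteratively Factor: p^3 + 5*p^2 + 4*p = (p + 1)*(p^2 + 4*p) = p*(p + 1)*(p + 4)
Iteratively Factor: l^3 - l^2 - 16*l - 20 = (l + 2)*(l^2 - 3*l - 10) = (l + 2)^2*(l - 5)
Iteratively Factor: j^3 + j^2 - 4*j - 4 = (j - 2)*(j^2 + 3*j + 2) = (j - 2)*(j + 1)*(j + 2)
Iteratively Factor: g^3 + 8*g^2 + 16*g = (g + 4)*(g^2 + 4*g) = (g + 4)^2*(g)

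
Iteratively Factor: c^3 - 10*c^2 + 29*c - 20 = (c - 5)*(c^2 - 5*c + 4) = (c - 5)*(c - 4)*(c - 1)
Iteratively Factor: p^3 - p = (p - 1)*(p^2 + p) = p*(p - 1)*(p + 1)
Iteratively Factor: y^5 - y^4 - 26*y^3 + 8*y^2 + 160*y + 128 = (y - 4)*(y^4 + 3*y^3 - 14*y^2 - 48*y - 32) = (y - 4)*(y + 2)*(y^3 + y^2 - 16*y - 16) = (y - 4)^2*(y + 2)*(y^2 + 5*y + 4) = (y - 4)^2*(y + 1)*(y + 2)*(y + 4)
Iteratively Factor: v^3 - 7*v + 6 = (v + 3)*(v^2 - 3*v + 2) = (v - 2)*(v + 3)*(v - 1)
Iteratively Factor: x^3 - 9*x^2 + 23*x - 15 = (x - 3)*(x^2 - 6*x + 5) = (x - 3)*(x - 1)*(x - 5)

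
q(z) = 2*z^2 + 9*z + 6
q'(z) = 4*z + 9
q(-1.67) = -3.45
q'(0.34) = 10.36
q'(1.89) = 16.56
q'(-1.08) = 4.68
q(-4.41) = 5.21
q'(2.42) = 18.68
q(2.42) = 39.49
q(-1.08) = -1.39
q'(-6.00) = -15.00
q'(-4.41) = -8.64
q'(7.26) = 38.04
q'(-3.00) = -3.00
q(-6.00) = 24.00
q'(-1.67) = 2.32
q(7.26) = 176.76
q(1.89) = 30.15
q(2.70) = 44.88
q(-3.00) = -3.00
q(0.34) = 9.29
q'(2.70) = 19.80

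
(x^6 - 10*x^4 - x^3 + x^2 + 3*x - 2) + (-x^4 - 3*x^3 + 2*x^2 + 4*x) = x^6 - 11*x^4 - 4*x^3 + 3*x^2 + 7*x - 2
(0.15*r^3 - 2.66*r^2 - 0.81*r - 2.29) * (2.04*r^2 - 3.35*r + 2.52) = 0.306*r^5 - 5.9289*r^4 + 7.6366*r^3 - 8.6613*r^2 + 5.6303*r - 5.7708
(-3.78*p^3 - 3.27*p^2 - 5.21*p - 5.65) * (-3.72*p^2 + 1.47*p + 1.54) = 14.0616*p^5 + 6.6078*p^4 + 8.7531*p^3 + 8.3235*p^2 - 16.3289*p - 8.701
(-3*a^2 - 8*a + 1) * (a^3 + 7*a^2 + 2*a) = -3*a^5 - 29*a^4 - 61*a^3 - 9*a^2 + 2*a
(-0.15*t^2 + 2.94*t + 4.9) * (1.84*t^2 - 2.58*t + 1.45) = -0.276*t^4 + 5.7966*t^3 + 1.2133*t^2 - 8.379*t + 7.105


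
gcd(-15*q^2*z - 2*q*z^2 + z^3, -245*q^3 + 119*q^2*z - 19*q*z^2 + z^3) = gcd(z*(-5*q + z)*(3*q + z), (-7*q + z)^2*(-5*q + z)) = -5*q + z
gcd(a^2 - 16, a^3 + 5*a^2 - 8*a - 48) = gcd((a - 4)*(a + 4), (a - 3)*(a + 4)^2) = a + 4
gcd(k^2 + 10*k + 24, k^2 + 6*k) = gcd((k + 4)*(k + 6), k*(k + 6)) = k + 6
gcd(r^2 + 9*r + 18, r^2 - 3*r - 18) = r + 3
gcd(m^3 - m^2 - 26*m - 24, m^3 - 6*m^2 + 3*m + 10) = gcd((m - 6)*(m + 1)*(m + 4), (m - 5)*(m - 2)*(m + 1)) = m + 1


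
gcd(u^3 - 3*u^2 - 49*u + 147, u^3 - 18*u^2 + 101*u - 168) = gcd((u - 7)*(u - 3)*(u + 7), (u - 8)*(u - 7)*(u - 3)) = u^2 - 10*u + 21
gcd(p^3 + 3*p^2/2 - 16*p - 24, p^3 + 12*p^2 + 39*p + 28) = p + 4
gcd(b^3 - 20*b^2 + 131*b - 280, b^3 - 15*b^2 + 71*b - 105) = b^2 - 12*b + 35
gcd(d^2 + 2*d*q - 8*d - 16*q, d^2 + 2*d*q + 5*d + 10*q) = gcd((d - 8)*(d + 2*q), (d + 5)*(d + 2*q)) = d + 2*q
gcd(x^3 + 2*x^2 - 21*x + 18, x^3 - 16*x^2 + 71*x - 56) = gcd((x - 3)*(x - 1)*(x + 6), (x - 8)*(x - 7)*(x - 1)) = x - 1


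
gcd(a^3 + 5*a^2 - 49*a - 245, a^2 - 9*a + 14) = a - 7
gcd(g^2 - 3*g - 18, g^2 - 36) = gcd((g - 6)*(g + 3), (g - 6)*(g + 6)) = g - 6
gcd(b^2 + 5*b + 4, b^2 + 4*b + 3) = b + 1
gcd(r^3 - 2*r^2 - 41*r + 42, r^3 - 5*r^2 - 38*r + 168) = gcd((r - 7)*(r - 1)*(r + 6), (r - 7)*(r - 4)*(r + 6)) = r^2 - r - 42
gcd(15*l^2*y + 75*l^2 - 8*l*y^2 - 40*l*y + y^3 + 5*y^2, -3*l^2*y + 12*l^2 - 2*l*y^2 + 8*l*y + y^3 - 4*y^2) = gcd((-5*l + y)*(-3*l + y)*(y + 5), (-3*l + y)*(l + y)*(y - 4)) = -3*l + y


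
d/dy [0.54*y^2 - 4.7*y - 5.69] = 1.08*y - 4.7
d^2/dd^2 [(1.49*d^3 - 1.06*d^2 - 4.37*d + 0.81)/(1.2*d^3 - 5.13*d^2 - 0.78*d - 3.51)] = (-7.105427357601e-15*d^7 + 15.29208*d^6 - 29.3889599999998*d^5 + 244.76472*d^4 - 423.84096*d^3 + 41.469894*d^2 + 622.184004*d - 30.374838)/(1.728*d^9 - 22.1616*d^8 + 91.37124*d^7 - 121.358817*d^6 + 70.254054*d^5 - 266.768073*d^4 - 40.391676*d^3 - 196.012791*d^2 - 28.829034*d - 43.243551)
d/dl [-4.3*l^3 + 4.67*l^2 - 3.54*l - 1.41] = -12.9*l^2 + 9.34*l - 3.54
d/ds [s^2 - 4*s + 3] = 2*s - 4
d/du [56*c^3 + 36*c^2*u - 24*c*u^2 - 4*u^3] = 36*c^2 - 48*c*u - 12*u^2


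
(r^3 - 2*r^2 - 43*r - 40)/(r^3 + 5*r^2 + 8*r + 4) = (r^2 - 3*r - 40)/(r^2 + 4*r + 4)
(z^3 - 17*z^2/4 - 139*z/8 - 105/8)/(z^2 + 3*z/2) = z - 23/4 - 35/(4*z)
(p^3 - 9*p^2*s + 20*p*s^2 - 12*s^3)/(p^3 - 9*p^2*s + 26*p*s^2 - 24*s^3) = (p^2 - 7*p*s + 6*s^2)/(p^2 - 7*p*s + 12*s^2)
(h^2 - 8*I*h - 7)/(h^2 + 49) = (h - I)/(h + 7*I)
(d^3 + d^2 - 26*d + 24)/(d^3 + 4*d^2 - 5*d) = (d^2 + 2*d - 24)/(d*(d + 5))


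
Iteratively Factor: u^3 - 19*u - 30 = (u + 3)*(u^2 - 3*u - 10) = (u - 5)*(u + 3)*(u + 2)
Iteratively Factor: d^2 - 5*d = (d - 5)*(d)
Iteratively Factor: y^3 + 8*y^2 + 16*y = (y)*(y^2 + 8*y + 16) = y*(y + 4)*(y + 4)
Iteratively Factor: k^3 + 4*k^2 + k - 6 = (k + 3)*(k^2 + k - 2) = (k - 1)*(k + 3)*(k + 2)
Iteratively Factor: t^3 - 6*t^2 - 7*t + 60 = (t + 3)*(t^2 - 9*t + 20) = (t - 5)*(t + 3)*(t - 4)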